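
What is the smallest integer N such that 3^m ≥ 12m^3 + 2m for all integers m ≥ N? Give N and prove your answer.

N = 8

At m = 7: 2187 < 4130, so the inequality fails and N ≥ 8. We prove 3^m ≥ 12m^3 + 2m for all m ≥ 8.
For the base case m = 8: 3^m = 6561 and 12m^3 + 2m = 6160, so 6561 ≥ 6160.
For the inductive step, assume it holds for an arbitrary r ≥ 8, so 3^r ≥ 12r^3 + 2r.
Then 3^(r + 1) = 3·(3^r) ≥ 3·(12r^3 + 2r).
Also, for r ≥ 8 we have 3·(12r^3 + 2r) ≥ 12(r+1)^3 + 2(r+1), since 3·(12r^3 + 2r) − (12(r+1)^3 + 2(r+1)) = 24r^3 - 36r^2 - 32r - 14, which is nonnegative for all r ≥ 8.
Combining, 3^(r + 1) ≥ 12(r+1)^3 + 2(r+1).
This completes the induction.
Hence the smallest such N is 8.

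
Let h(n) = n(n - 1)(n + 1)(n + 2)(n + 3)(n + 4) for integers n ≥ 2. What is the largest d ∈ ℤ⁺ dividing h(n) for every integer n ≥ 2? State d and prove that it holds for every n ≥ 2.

Computing the first values: h(2) = 720 and h(3) = 5040; gcd(720, 5040) = 720, so d ≤ 720.
We prove 720 | n(n - 1)(n + 1)(n + 2)(n + 3)(n + 4) for all n ≥ 2 by induction on n.
Base step (n = 2): h(2) = 720 = 720·(1), so 720 | h(2).
Inductive step: assume the claim holds for n = k, i.e. 720 | h(k). Then
h(k+1) − h(k) = k·(k+1)·(k+2)·(k+3)·(k+4)·(k+5) − (k-1)·k·(k+1)·(k+2)·(k+3)·(k+4) = k·(k+1)·(k+2)·(k+3)·(k+4)·[(k+5) − (k-1)] = 6·k·(k+1)·(k+2)·(k+3)·(k+4). The product of 5 consecutive integers is divisible by (5)! = 120, so h(k+1) − h(k) is divisible by 6·120 = 720. By the inductive hypothesis 720 | h(k), hence 720 | h(k+1).
This completes the induction.
Therefore the largest such d is 720.

d = 720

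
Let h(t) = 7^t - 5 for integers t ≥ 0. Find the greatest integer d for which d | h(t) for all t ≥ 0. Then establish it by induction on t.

Computing the first values: h(0) = -4 and h(1) = 2; gcd(-4, 2) = 2, so d ≤ 2.
We prove 2 | 7^t - 5 for all t ≥ 0 by induction on t.
Base case (t = 0): h(0) = -4 = 2·(-2), so 2 | h(0).
Inductive step: assume the claim holds for t = p, i.e. 2 | h(p). Then
h(p+1) = 7^(p+1) - 5 = 7·(7^p - 5) + 30 = 7·h(p) + 30. The first term is divisible by 2 by the inductive hypothesis, and 30 is divisible by 2. Hence 2 | h(p+1).
By the principle of mathematical induction, the result holds for all t ≥ 0.
Therefore the largest such d is 2.

d = 2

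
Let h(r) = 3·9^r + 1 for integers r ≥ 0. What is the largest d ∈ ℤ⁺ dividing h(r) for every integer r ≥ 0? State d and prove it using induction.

Computing the first values: h(0) = 4 and h(1) = 28; gcd(4, 28) = 4, so d ≤ 4.
We prove 4 | 3·9^r + 1 for all r ≥ 0 by induction on r.
For the base case r = 0: h(0) = 4 = 4·(1), so 4 | h(0).
Inductive step: suppose the statement holds for some p ≥ 0, i.e. 4 | h(p). Then
h(p+1) = 3·9^(p+1) + 1 = 9·(3·9^p + 1) - 8 = 9·h(p) - 8. The first term is divisible by 4 by the inductive hypothesis, and -8 is divisible by 4. Hence 4 | h(p+1).
Hence, by induction on r, the claim holds for every r ≥ 0.
Therefore the largest such d is 4.

d = 4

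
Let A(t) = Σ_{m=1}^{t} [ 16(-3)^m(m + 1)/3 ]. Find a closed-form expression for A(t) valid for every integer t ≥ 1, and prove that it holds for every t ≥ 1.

A(t) = (-3)^t(4t + 5) - 5

We claim A(t) = (-3)^t(4t + 5) - 5 for all t ≥ 1.
When t = 1: A(1) = -32, and the closed form gives -32. They agree.
For the inductive step, assume it holds for an arbitrary m ≥ 1, so A(m) = (-3)^m(4m + 5) - 5.
Then A(m+1) = A(m) + (16(-3)^m(-m - 2)) = ((-3)^m(4m + 5) - 5) + (16(-3)^m(-m - 2)).
Simplifying, A(m+1) = -12(-3)^m·m - 27(-3)^m - 5 = (-3)^(m+1)(4(m+1) + 5) - 5,
which is the closed form with t = m+1.
By the principle of mathematical induction, the result holds for all t ≥ 1.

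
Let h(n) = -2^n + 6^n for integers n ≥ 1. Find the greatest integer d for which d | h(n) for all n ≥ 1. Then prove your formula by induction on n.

d = 4

Computing the first values: h(1) = 4 and h(2) = 32; gcd(4, 32) = 4, so d ≤ 4.
We prove 4 | -2^n + 6^n for all n ≥ 1 by induction on n.
When n = 1: h(1) = 4 = 4·(1), so 4 | h(1).
Suppose the result is true for n = p, i.e. 4 | h(p). Then
6^{p+1} − 2^{p+1} = 6·6^p − 2·2^p = 6·(6^p − 2^p) + (4)·2^p. The first term is divisible by 4 by the inductive hypothesis, and the second term (4)·2^p is divisible by 4 since 4 | 4. Hence 4 | h(p+1).
This completes the induction.
Therefore the largest such d is 4.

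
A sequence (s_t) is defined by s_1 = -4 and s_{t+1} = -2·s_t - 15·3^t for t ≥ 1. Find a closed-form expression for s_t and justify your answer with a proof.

Computing the first terms: s_1 = -4, s_2 = -37, s_3 = -61. This suggests s_t = 5(-2)^(t - 1) - 3^(t + 1).
When t = 1: the formula gives -4 = -4 = s_1.
For the inductive step, assume it holds for an arbitrary j ≥ 1, so s_j = 5(-2)^(j - 1) - 3^(j + 1).
Then s_{j+1} = -2·s_j - 15·3^j = -2·(5(-2)^(j - 1) - 3^(j + 1)) - 15·3^j = 5(-2)^j - 3^(j + 2) = 5(-2)^((j+1) - 1) - 3^((j+1) + 1),
which is the claimed formula at t = j+1.
This completes the induction.

s_t = 5(-2)^(t - 1) - 3^(t + 1)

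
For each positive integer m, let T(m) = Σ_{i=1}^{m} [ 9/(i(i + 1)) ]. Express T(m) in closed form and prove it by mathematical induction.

We claim T(m) = 9m/(m + 1) for all m ≥ 1.
Base step (m = 1): T(1) = 9/2, and the closed form gives 9/2. They agree.
Suppose the result is true for m = i, so T(i) = 9i/(i + 1).
Then T(i+1) = T(i) + (9/((i + 1)(i + 2))) = (9i/(i + 1)) + (9/((i + 1)(i + 2))).
Simplifying, T(i+1) = 9(i + 1)/(i + 2) = 9(i+1)/((i+1) + 1),
which is the closed form with m = i+1.
By induction, the statement is established for all m ≥ 1.

T(m) = 9m/(m + 1)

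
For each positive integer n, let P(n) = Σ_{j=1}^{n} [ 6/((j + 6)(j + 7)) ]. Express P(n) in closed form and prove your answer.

We claim P(n) = 6n/(7(n + 7)) for all n ≥ 1.
Base case (n = 1): P(1) = 3/28, and the closed form gives 3/28. They agree.
Inductive step: assume the claim holds for n = j, so P(j) = 6j/(7(j + 7)).
Then P(j+1) = P(j) + (6/((j + 7)(j + 8))) = (6j/(7(j + 7))) + (6/((j + 7)(j + 8))).
Simplifying, P(j+1) = 6(j + 1)/(7(j + 8)) = 6(j+1)/(7((j+1) + 7)),
which is the closed form with n = j+1.
Hence, by induction on n, the claim holds for every n ≥ 1.

P(n) = 6n/(7(n + 7))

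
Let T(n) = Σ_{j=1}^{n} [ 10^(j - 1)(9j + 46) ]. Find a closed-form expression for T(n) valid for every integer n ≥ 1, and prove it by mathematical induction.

T(n) = 10^n(n + 5) - 5

We claim T(n) = 10^n(n + 5) - 5 for all n ≥ 1.
Base case (n = 1): T(1) = 55, and the closed form gives 55. They agree.
Inductive step: suppose the statement holds for some j ≥ 1, so T(j) = 10^j(j + 5) - 5.
Then T(j+1) = T(j) + (10^j(9j + 55)) = (10^j(j + 5) - 5) + (10^j(9j + 55)).
Simplifying, T(j+1) = 10·10^j·j + 60·10^j - 5 = 10^(j+1)((j+1) + 5) - 5,
which is the closed form with n = j+1.
By induction, the statement is established for all n ≥ 1.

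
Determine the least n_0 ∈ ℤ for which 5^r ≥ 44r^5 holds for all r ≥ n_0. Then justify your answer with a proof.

At r = 9: 1953125 < 2598156, so the inequality fails and n_0 ≥ 10. We prove 5^r ≥ 44r^5 for all r ≥ 10.
Base case (r = 10): 5^r = 9765625 and 44r^5 = 4400000, so 9765625 ≥ 4400000.
Inductive step: assume the claim holds for r = m, so 5^m ≥ 44m^5.
Then 5^(m + 1) = 5·(5^m) ≥ 5·(44m^5).
Also, for m ≥ 10 we have 5·(44m^5) ≥ 44(m+1)^5, since 5 ≥ (1 + 1/m)^5 for all m ≥ 10.
Combining, 5^(m + 1) ≥ 44(m+1)^5.
By the principle of mathematical induction, the result holds for all r ≥ 10.
Hence the smallest such n_0 is 10.

n_0 = 10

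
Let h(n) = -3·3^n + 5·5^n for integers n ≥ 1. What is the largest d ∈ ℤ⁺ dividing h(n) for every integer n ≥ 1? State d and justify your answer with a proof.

Computing the first values: h(1) = 16 and h(2) = 98; gcd(16, 98) = 2, so d ≤ 2.
We prove 2 | -3·3^n + 5·5^n for all n ≥ 1 by induction on n.
For the base case n = 1: h(1) = 16 = 2·(8), so 2 | h(1).
Inductive step: suppose the statement holds for some r ≥ 1, i.e. 2 | h(r). Then
h(r+1) − 5·h(r) = (-3·3^(r+1) + 5·5^(r+1)) − 5·(-3·3^r + 5·5^r) = (-3)·3^r·(3 − 5) = (6)·3^r. Since 2 | h(r) by the inductive hypothesis, 2 | 5·h(r); and 2 | 6 since 6 = 2·3. Therefore 2 | h(r+1).
Hence, by induction on n, the claim holds for every n ≥ 1.
Therefore the largest such d is 2.

d = 2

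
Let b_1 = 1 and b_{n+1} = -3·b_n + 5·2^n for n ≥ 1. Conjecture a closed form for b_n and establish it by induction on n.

Computing the first terms: b_1 = 1, b_2 = 7, b_3 = -1. This suggests b_n = -(-3)^(n - 1) + 2^n.
For the base case n = 1: the formula gives 1 = 1 = b_1.
For the inductive step, assume it holds for an arbitrary p ≥ 1, so b_p = -(-3)^(p - 1) + 2^p.
Then b_{p+1} = -3·b_p + 5·2^p = -3·(-(-3)^(p - 1) + 2^p) + 5·2^p = -(-3)^p + 2^(p + 1) = -(-3)^((p+1) - 1) + 2^(p+1),
which is the claimed formula at n = p+1.
By the principle of mathematical induction, the result holds for all n ≥ 1.

b_n = -(-3)^(n - 1) + 2^n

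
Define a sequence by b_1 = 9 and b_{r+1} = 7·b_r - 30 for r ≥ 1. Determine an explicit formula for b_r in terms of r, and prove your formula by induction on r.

b_r = 4·7^(r - 1) + 5

Computing the first terms: b_1 = 9, b_2 = 33, b_3 = 201. This suggests b_r = 4·7^(r - 1) + 5.
Base case (r = 1): the formula gives 9 = 9 = b_1.
Inductive step: assume the claim holds for r = i, so b_i = 4·7^(i - 1) + 5.
Then b_{i+1} = 7·b_i - 30 = 7·(4·7^(i - 1) + 5) - 30 = 4·7^i + 5 = 4·7^((i+1) - 1) + 5,
which is the claimed formula at r = i+1.
By the principle of mathematical induction, the result holds for all r ≥ 1.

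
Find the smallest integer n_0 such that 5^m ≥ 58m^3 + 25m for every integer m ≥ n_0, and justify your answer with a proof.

At m = 5: 3125 < 7375, so the inequality fails and n_0 ≥ 6. We prove 5^m ≥ 58m^3 + 25m for all m ≥ 6.
When m = 6: 5^m = 15625 and 58m^3 + 25m = 12678, so 15625 ≥ 12678.
Inductive step: assume the claim holds for m = k, so 5^k ≥ 58k^3 + 25k.
Then 5^(k + 1) = 5·(5^k) ≥ 5·(58k^3 + 25k).
Also, for k ≥ 6 we have 5·(58k^3 + 25k) ≥ 58(k+1)^3 + 25(k+1), since 5·(58k^3 + 25k) − (58(k+1)^3 + 25(k+1)) = 232k^3 - 174k^2 - 74k - 83, which is nonnegative for all k ≥ 6.
Combining, 5^(k + 1) ≥ 58(k+1)^3 + 25(k+1).
This completes the induction.
Hence the smallest such n_0 is 6.

n_0 = 6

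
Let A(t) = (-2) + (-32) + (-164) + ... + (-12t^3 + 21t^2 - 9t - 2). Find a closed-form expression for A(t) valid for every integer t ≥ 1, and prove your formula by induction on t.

A(t) = -t(3t^3 - t^2 - 3t + 3)

We claim A(t) = -t(3t^3 - t^2 - 3t + 3) for all t ≥ 1.
For the base case t = 1: A(1) = -2, and the closed form gives -2. They agree.
Inductive step: assume the claim holds for t = p, so A(p) = p(-3p^3 + p^2 + 3p - 3).
Then A(p+1) = A(p) + (-12p^3 - 15p^2 - 3p - 2) = (p(-3p^3 + p^2 + 3p - 3)) + (-12p^3 - 15p^2 - 3p - 2).
Simplifying, A(p+1) = -(p + 1)(3p^3 + 8p^2 + 4p + 2) = -(p+1)(3(p+1)^3 - (p+1)^2 - 3(p+1) + 3),
which is the closed form with t = p+1.
This completes the induction.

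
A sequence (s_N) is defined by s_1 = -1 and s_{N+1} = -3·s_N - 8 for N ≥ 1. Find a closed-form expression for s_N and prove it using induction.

s_N = (-3)^(N - 1) - 2

Computing the first terms: s_1 = -1, s_2 = -5, s_3 = 7. This suggests s_N = (-3)^(N - 1) - 2.
Base case (N = 1): the formula gives -1 = -1 = s_1.
Suppose the result is true for N = j, so s_j = (-3)^(j - 1) - 2.
Then s_{j+1} = -3·s_j - 8 = -3·((-3)^(j - 1) - 2) - 8 = (-3)^j - 2 = (-3)^((j+1) - 1) - 2,
which is the claimed formula at N = j+1.
By induction, the statement is established for all N ≥ 1.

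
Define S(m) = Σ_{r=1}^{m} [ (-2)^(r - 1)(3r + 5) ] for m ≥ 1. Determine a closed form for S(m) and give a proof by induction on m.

We claim S(m) = -(-2)^m(m + 2) + 2 for all m ≥ 1.
Base case (m = 1): S(1) = 8, and the closed form gives 8. They agree.
For the inductive step, assume it holds for an arbitrary r ≥ 1, so S(r) = -(-2)^r(r + 2) + 2.
Then S(r+1) = S(r) + ((-2)^r(3r + 8)) = (-(-2)^r(r + 2) + 2) + ((-2)^r(3r + 8)).
Simplifying, S(r+1) = 2(-2)^r·r + 6(-2)^r + 2 = -(-2)^(r+1)((r+1) + 2) + 2,
which is the closed form with m = r+1.
By the principle of mathematical induction, the result holds for all m ≥ 1.

S(m) = -(-2)^m(m + 2) + 2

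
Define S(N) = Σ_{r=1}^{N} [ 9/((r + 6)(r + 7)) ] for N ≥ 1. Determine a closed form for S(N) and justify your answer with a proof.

S(N) = 9N/(7(N + 7))

We claim S(N) = 9N/(7(N + 7)) for all N ≥ 1.
When N = 1: S(1) = 9/56, and the closed form gives 9/56. They agree.
Suppose the result is true for N = r, so S(r) = 9r/(7(r + 7)).
Then S(r+1) = S(r) + (9/((r + 7)(r + 8))) = (9r/(7(r + 7))) + (9/((r + 7)(r + 8))).
Simplifying, S(r+1) = 9(r + 1)/(7(r + 8)) = 9(r+1)/(7((r+1) + 7)),
which is the closed form with N = r+1.
By induction, the statement is established for all N ≥ 1.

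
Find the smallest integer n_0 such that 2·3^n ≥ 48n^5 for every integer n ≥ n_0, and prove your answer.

n_0 = 16

At n = 15: 28697814 < 36450000, so the inequality fails and n_0 ≥ 16. We prove 2·3^n ≥ 48n^5 for all n ≥ 16.
For the base case n = 16: 2·3^n = 86093442 and 48n^5 = 50331648, so 86093442 ≥ 50331648.
Inductive step: suppose the statement holds for some r ≥ 16, so 2·3^r ≥ 48r^5.
Then 2·3^(r + 1) = 3·(2·3^r) ≥ 3·(48r^5).
Also, for r ≥ 16 we have 3·(48r^5) ≥ 48(r+1)^5, since 3 ≥ (1 + 1/r)^5 for all r ≥ 16.
Combining, 2·3^(r + 1) ≥ 48(r+1)^5.
Hence, by induction on n, the claim holds for every n ≥ 16.
Hence the smallest such n_0 is 16.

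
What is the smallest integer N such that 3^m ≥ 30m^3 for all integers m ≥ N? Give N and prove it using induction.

N = 10

At m = 9: 19683 < 21870, so the inequality fails and N ≥ 10. We prove 3^m ≥ 30m^3 for all m ≥ 10.
Base step (m = 10): 3^m = 59049 and 30m^3 = 30000, so 59049 ≥ 30000.
Inductive step: assume the claim holds for m = p, so 3^p ≥ 30p^3.
Then 3^(p + 1) = 3·(3^p) ≥ 3·(30p^3).
Also, for p ≥ 10 we have 3·(30p^3) ≥ 30(p+1)^3, since 3 ≥ (1 + 1/p)^3 for all p ≥ 10.
Combining, 3^(p + 1) ≥ 30(p+1)^3.
By the principle of mathematical induction, the result holds for all m ≥ 10.
Hence the smallest such N is 10.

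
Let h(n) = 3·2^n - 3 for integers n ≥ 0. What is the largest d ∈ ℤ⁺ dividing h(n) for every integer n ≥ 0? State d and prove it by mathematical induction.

Computing the first values: h(0) = 0 and h(1) = 3; gcd(0, 3) = 3, so d ≤ 3.
We prove 3 | 3·2^n - 3 for all n ≥ 0 by induction on n.
When n = 0: h(0) = 0 = 3·(0), so 3 | h(0).
Suppose the result is true for n = j, i.e. 3 | h(j). Then
h(j+1) = 3·2^(j+1) - 3 = 2·(3·2^j - 3) + 3 = 2·h(j) + 3. The first term is divisible by 3 by the inductive hypothesis, and 3 is divisible by 3. Hence 3 | h(j+1).
By induction, the statement is established for all n ≥ 0.
Therefore the largest such d is 3.

d = 3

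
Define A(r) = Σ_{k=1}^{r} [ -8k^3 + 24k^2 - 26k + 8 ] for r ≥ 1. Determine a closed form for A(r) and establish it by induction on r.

We claim A(r) = -r(2r^3 - 4r^2 + 3r + 1) for all r ≥ 1.
When r = 1: A(1) = -2, and the closed form gives -2. They agree.
Suppose the result is true for r = k, so A(k) = k(-2k^3 + 4k^2 - 3k - 1).
Then A(k+1) = A(k) + (-8k^3 - 2k - 2) = (k(-2k^3 + 4k^2 - 3k - 1)) + (-8k^3 - 2k - 2).
Simplifying, A(k+1) = -(k + 1)(2k^3 + 2k^2 + k + 2) = -(k+1)(2(k+1)^3 - 4(k+1)^2 + 3(k+1) + 1),
which is the closed form with r = k+1.
Hence, by induction on r, the claim holds for every r ≥ 1.

A(r) = -r(2r^3 - 4r^2 + 3r + 1)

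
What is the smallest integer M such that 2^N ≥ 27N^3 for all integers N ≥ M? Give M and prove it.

At N = 17: 131072 < 132651, so the inequality fails and M ≥ 18. We prove 2^N ≥ 27N^3 for all N ≥ 18.
For the base case N = 18: 2^N = 262144 and 27N^3 = 157464, so 262144 ≥ 157464.
For the inductive step, assume it holds for an arbitrary j ≥ 18, so 2^j ≥ 27j^3.
Then 2^(j + 1) = 2·(2^j) ≥ 2·(27j^3).
Also, for j ≥ 18 we have 2·(27j^3) ≥ 27(j+1)^3, since 2 ≥ (1 + 1/j)^3 for all j ≥ 18.
Combining, 2^(j + 1) ≥ 27(j+1)^3.
Hence, by induction on N, the claim holds for every N ≥ 18.
Hence the smallest such M is 18.

M = 18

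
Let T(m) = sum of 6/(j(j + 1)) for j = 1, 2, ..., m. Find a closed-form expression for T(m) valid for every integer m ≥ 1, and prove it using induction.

We claim T(m) = 6m/(m + 1) for all m ≥ 1.
When m = 1: T(1) = 3, and the closed form gives 3. They agree.
Suppose the result is true for m = j, so T(j) = 6j/(j + 1).
Then T(j+1) = T(j) + (6/((j + 1)(j + 2))) = (6j/(j + 1)) + (6/((j + 1)(j + 2))).
Simplifying, T(j+1) = 6(j + 1)/(j + 2) = 6(j+1)/((j+1) + 1),
which is the closed form with m = j+1.
This completes the induction.

T(m) = 6m/(m + 1)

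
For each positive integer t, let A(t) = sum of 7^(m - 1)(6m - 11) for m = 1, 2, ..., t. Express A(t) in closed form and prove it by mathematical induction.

A(t) = 7^t(t - 2) + 2

We claim A(t) = 7^t(t - 2) + 2 for all t ≥ 1.
Base step (t = 1): A(1) = -5, and the closed form gives -5. They agree.
Inductive step: assume the claim holds for t = m, so A(m) = 7^m(m - 2) + 2.
Then A(m+1) = A(m) + (7^m(6m - 5)) = (7^m(m - 2) + 2) + (7^m(6m - 5)).
Simplifying, A(m+1) = 7^(m + 1)m - 7^(m + 1) + 2 = 7^(m+1)((m+1) - 2) + 2,
which is the closed form with t = m+1.
Hence, by induction on t, the claim holds for every t ≥ 1.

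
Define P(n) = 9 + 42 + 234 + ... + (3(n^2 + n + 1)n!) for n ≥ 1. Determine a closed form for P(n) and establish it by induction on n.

P(n) = (3n + 3)(n + 1)! - 3

We claim P(n) = (3n + 3)(n + 1)! - 3 for all n ≥ 1.
For the base case n = 1: P(1) = 9, and the closed form gives 9. They agree.
Suppose the result is true for n = k, so P(k) = (3k + 3)(k + 1)! - 3.
Then P(k+1) = P(k) + (3(k^2 + 3k + 3)(k + 1)!) = ((3k + 3)(k + 1)! - 3) + (3(k^2 + 3k + 3)(k + 1)!).
Simplifying, P(k+1) = (3(k+1) + 3)((k+1) + 1)! - 3,
which is the closed form with n = k+1.
By the principle of mathematical induction, the result holds for all n ≥ 1.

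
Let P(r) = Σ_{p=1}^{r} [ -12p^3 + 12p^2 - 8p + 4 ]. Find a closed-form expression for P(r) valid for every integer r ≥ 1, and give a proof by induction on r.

P(r) = -r(3r^3 + 2r^2 + r - 2)

We claim P(r) = -r(3r^3 + 2r^2 + r - 2) for all r ≥ 1.
Base step (r = 1): P(1) = -4, and the closed form gives -4. They agree.
Suppose the result is true for r = p, so P(p) = p(-3p^3 - 2p^2 - p + 2).
Then P(p+1) = P(p) + (-12p^3 - 24p^2 - 20p - 4) = (p(-3p^3 - 2p^2 - p + 2)) + (-12p^3 - 24p^2 - 20p - 4).
Simplifying, P(p+1) = -(p + 1)(3p^3 + 11p^2 + 14p + 4) = -(p+1)(3(p+1)^3 + 2(p+1)^2 + (p+1) - 2),
which is the closed form with r = p+1.
By induction, the statement is established for all r ≥ 1.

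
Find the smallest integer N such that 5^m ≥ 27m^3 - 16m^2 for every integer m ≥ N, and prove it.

N = 5

At m = 4: 625 < 1472, so the inequality fails and N ≥ 5. We prove 5^m ≥ 27m^3 - 16m^2 for all m ≥ 5.
Base step (m = 5): 5^m = 3125 and 27m^3 - 16m^2 = 2975, so 3125 ≥ 2975.
Inductive step: assume the claim holds for m = j, so 5^j ≥ 27j^3 - 16j^2.
Then 5^(j + 1) = 5·(5^j) ≥ 5·(27j^3 - 16j^2).
Also, for j ≥ 5 we have 5·(27j^3 - 16j^2) ≥ 27(j+1)^3 - 16(j+1)^2, since 5·(27j^3 - 16j^2) − (27(j+1)^3 - 16(j+1)^2) = 108j^3 - 145j^2 - 49j - 11, which is nonnegative for all j ≥ 5.
Combining, 5^(j + 1) ≥ 27(j+1)^3 - 16(j+1)^2.
By the principle of mathematical induction, the result holds for all m ≥ 5.
Hence the smallest such N is 5.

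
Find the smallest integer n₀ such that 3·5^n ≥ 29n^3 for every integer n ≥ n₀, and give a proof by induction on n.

At n = 3: 375 < 783, so the inequality fails and n₀ ≥ 4. We prove 3·5^n ≥ 29n^3 for all n ≥ 4.
When n = 4: 3·5^n = 1875 and 29n^3 = 1856, so 1875 ≥ 1856.
Inductive step: assume the claim holds for n = m, so 3·5^m ≥ 29m^3.
Then 3·5^(m + 1) = 5·(3·5^m) ≥ 5·(29m^3).
Also, for m ≥ 4 we have 5·(29m^3) ≥ 29(m+1)^3, since 5 ≥ (1 + 1/m)^3 for all m ≥ 4.
Combining, 3·5^(m + 1) ≥ 29(m+1)^3.
This completes the induction.
Hence the smallest such n₀ is 4.

n₀ = 4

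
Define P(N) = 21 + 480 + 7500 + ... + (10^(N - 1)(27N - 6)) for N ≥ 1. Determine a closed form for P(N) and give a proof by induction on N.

P(N) = 10^N(3N - 1) + 1

We claim P(N) = 10^N(3N - 1) + 1 for all N ≥ 1.
For the base case N = 1: P(1) = 21, and the closed form gives 21. They agree.
Suppose the result is true for N = m, so P(m) = 10^m(3m - 1) + 1.
Then P(m+1) = P(m) + (10^m(27m + 21)) = (10^m(3m - 1) + 1) + (10^m(27m + 21)).
Simplifying, P(m+1) = 30·10^m·m + 20·10^m + 1 = 10^(m+1)(3(m+1) - 1) + 1,
which is the closed form with N = m+1.
Hence, by induction on N, the claim holds for every N ≥ 1.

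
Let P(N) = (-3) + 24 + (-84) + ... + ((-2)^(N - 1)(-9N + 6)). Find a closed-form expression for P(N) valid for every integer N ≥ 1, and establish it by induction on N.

We claim P(N) = (-2)^N(3N - 1) + 1 for all N ≥ 1.
For the base case N = 1: P(1) = -3, and the closed form gives -3. They agree.
Suppose the result is true for N = p, so P(p) = (-2)^p(3p - 1) + 1.
Then P(p+1) = P(p) + ((-2)^p(-9p - 3)) = ((-2)^p(3p - 1) + 1) + ((-2)^p(-9p - 3)).
Simplifying, P(p+1) = -6(-2)^p·p - 4(-2)^p + 1 = (-2)^(p+1)(3(p+1) - 1) + 1,
which is the closed form with N = p+1.
This completes the induction.

P(N) = (-2)^N(3N - 1) + 1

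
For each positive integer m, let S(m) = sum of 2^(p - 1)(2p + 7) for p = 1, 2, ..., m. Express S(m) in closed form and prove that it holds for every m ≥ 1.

S(m) = 2^m(2m + 5) - 5

We claim S(m) = 2^m(2m + 5) - 5 for all m ≥ 1.
Base step (m = 1): S(1) = 9, and the closed form gives 9. They agree.
Inductive step: suppose the statement holds for some p ≥ 1, so S(p) = 2^p(2p + 5) - 5.
Then S(p+1) = S(p) + (2^p(2p + 9)) = (2^p(2p + 5) - 5) + (2^p(2p + 9)).
Simplifying, S(p+1) = 4·2^p·p + 14·2^p - 5 = 2^(p+1)(2(p+1) + 5) - 5,
which is the closed form with m = p+1.
By induction, the statement is established for all m ≥ 1.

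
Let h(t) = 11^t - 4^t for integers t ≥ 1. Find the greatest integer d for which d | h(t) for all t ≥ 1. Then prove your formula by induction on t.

d = 7

Computing the first values: h(1) = 7 and h(2) = 105; gcd(7, 105) = 7, so d ≤ 7.
We prove 7 | 11^t - 4^t for all t ≥ 1 by induction on t.
Base step (t = 1): h(1) = 7 = 7·(1), so 7 | h(1).
Suppose the result is true for t = p, i.e. 7 | h(p). Then
11^{p+1} − 4^{p+1} = 11·11^p − 4·4^p = 11·(11^p − 4^p) + (7)·4^p. The first term is divisible by 7 by the inductive hypothesis, and the second term (7)·4^p is divisible by 7 since 7 | 7. Hence 7 | h(p+1).
This completes the induction.
Therefore the largest such d is 7.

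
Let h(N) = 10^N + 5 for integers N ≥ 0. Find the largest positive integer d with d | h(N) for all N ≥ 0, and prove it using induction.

Computing the first values: h(0) = 6 and h(1) = 15; gcd(6, 15) = 3, so d ≤ 3.
We prove 3 | 10^N + 5 for all N ≥ 0 by induction on N.
Base step (N = 0): h(0) = 6 = 3·(2), so 3 | h(0).
Inductive step: assume the claim holds for N = m, i.e. 3 | h(m). Then
h(m+1) = 10^(m+1) + 5 = 10·(10^m + 5) - 45 = 10·h(m) - 45. The first term is divisible by 3 by the inductive hypothesis, and -45 is divisible by 3. Hence 3 | h(m+1).
By the principle of mathematical induction, the result holds for all N ≥ 0.
Therefore the largest such d is 3.

d = 3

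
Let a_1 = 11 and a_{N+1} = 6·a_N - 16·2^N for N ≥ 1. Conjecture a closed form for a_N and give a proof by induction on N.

a_N = 2^(N + 2) + 3·6^(N - 1)

Computing the first terms: a_1 = 11, a_2 = 34, a_3 = 140. This suggests a_N = 2^(N + 2) + 3·6^(N - 1).
For the base case N = 1: the formula gives 11 = 11 = a_1.
Inductive step: suppose the statement holds for some m ≥ 1, so a_m = 2^(m + 2) + 3·6^(m - 1).
Then a_{m+1} = 6·a_m - 16·2^m = 6·(2^(m + 2) + 3·6^(m - 1)) - 16·2^m = 2^(m + 3) + 3·6^m = 2^((m+1) + 2) + 3·6^((m+1) - 1),
which is the claimed formula at N = m+1.
By induction, the statement is established for all N ≥ 1.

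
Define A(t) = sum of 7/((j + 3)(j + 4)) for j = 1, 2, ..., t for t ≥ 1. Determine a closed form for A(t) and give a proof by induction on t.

A(t) = 7t/(4(t + 4))

We claim A(t) = 7t/(4(t + 4)) for all t ≥ 1.
For the base case t = 1: A(1) = 7/20, and the closed form gives 7/20. They agree.
Inductive step: assume the claim holds for t = j, so A(j) = 7j/(4(j + 4)).
Then A(j+1) = A(j) + (7/((j + 4)(j + 5))) = (7j/(4(j + 4))) + (7/((j + 4)(j + 5))).
Simplifying, A(j+1) = 7(j + 1)/(4(j + 5)) = 7(j+1)/(4((j+1) + 4)),
which is the closed form with t = j+1.
This completes the induction.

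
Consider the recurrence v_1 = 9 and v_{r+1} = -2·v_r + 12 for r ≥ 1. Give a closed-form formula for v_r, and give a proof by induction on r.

Computing the first terms: v_1 = 9, v_2 = -6, v_3 = 24. This suggests v_r = 5(-2)^(r - 1) + 4.
When r = 1: the formula gives 9 = 9 = v_1.
For the inductive step, assume it holds for an arbitrary i ≥ 1, so v_i = 5(-2)^(i - 1) + 4.
Then v_{i+1} = -2·v_i + 12 = -2·(5(-2)^(i - 1) + 4) + 12 = 5(-2)^i + 4 = 5(-2)^((i+1) - 1) + 4,
which is the claimed formula at r = i+1.
By induction, the statement is established for all r ≥ 1.

v_r = 5(-2)^(r - 1) + 4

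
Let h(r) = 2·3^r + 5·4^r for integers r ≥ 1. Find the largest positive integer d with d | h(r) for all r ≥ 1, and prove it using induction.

d = 2

Computing the first values: h(1) = 26 and h(2) = 98; gcd(26, 98) = 2, so d ≤ 2.
We prove 2 | 2·3^r + 5·4^r for all r ≥ 1 by induction on r.
For the base case r = 1: h(1) = 26 = 2·(13), so 2 | h(1).
For the inductive step, assume it holds for an arbitrary j ≥ 1, i.e. 2 | h(j). Then
h(j+1) − 4·h(j) = (2·3^(j+1) + 5·4^(j+1)) − 4·(2·3^j + 5·4^j) = (2)·3^j·(3 − 4) = (-2)·3^j. Since 2 | h(j) by the inductive hypothesis, 2 | 4·h(j); and 2 | -2 since -2 = 2·-1. Therefore 2 | h(j+1).
Hence, by induction on r, the claim holds for every r ≥ 1.
Therefore the largest such d is 2.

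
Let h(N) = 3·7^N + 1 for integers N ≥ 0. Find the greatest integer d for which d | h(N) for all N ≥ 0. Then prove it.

Computing the first values: h(0) = 4 and h(1) = 22; gcd(4, 22) = 2, so d ≤ 2.
We prove 2 | 3·7^N + 1 for all N ≥ 0 by induction on N.
When N = 0: h(0) = 4 = 2·(2), so 2 | h(0).
Suppose the result is true for N = r, i.e. 2 | h(r). Then
h(r+1) = 3·7^(r+1) + 1 = 7·(3·7^r + 1) - 6 = 7·h(r) - 6. The first term is divisible by 2 by the inductive hypothesis, and -6 is divisible by 2. Hence 2 | h(r+1).
This completes the induction.
Therefore the largest such d is 2.

d = 2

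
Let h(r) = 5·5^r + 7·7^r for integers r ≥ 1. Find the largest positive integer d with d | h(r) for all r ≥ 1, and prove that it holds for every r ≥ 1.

d = 2

Computing the first values: h(1) = 74 and h(2) = 468; gcd(74, 468) = 2, so d ≤ 2.
We prove 2 | 5·5^r + 7·7^r for all r ≥ 1 by induction on r.
For the base case r = 1: h(1) = 74 = 2·(37), so 2 | h(1).
For the inductive step, assume it holds for an arbitrary i ≥ 1, i.e. 2 | h(i). Then
h(i+1) − 7·h(i) = (5·5^(i+1) + 7·7^(i+1)) − 7·(5·5^i + 7·7^i) = (5)·5^i·(5 − 7) = (-10)·5^i. Since 2 | h(i) by the inductive hypothesis, 2 | 7·h(i); and 2 | -10 since -10 = 2·-5. Therefore 2 | h(i+1).
This completes the induction.
Therefore the largest such d is 2.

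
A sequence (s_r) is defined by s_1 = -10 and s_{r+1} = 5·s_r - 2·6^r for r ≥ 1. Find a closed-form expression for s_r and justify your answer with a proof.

s_r = 2·5^(r - 1) - 2·6^r

Computing the first terms: s_1 = -10, s_2 = -62, s_3 = -382. This suggests s_r = 2·5^(r - 1) - 2·6^r.
When r = 1: the formula gives -10 = -10 = s_1.
For the inductive step, assume it holds for an arbitrary p ≥ 1, so s_p = 2·5^(p - 1) - 2·6^p.
Then s_{p+1} = 5·s_p - 2·6^p = 5·(2·5^(p - 1) - 2·6^p) - 2·6^p = 2·5^p - 2·6^(p + 1) = 2·5^((p+1) - 1) - 2·6^(p+1),
which is the claimed formula at r = p+1.
Hence, by induction on r, the claim holds for every r ≥ 1.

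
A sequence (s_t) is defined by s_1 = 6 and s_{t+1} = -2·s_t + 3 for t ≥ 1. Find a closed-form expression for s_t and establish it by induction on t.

s_t = 5(-2)^(t - 1) + 1

Computing the first terms: s_1 = 6, s_2 = -9, s_3 = 21. This suggests s_t = 5(-2)^(t - 1) + 1.
Base case (t = 1): the formula gives 6 = 6 = s_1.
Suppose the result is true for t = m, so s_m = 5(-2)^(m - 1) + 1.
Then s_{m+1} = -2·s_m + 3 = -2·(5(-2)^(m - 1) + 1) + 3 = 5(-2)^m + 1 = 5(-2)^((m+1) - 1) + 1,
which is the claimed formula at t = m+1.
By the principle of mathematical induction, the result holds for all t ≥ 1.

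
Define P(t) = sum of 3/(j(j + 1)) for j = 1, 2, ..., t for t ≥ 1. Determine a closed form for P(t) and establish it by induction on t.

We claim P(t) = 3t/(t + 1) for all t ≥ 1.
For the base case t = 1: P(1) = 3/2, and the closed form gives 3/2. They agree.
Inductive step: suppose the statement holds for some j ≥ 1, so P(j) = 3j/(j + 1).
Then P(j+1) = P(j) + (3/((j + 1)(j + 2))) = (3j/(j + 1)) + (3/((j + 1)(j + 2))).
Simplifying, P(j+1) = 3(j + 1)/(j + 2) = 3(j+1)/((j+1) + 1),
which is the closed form with t = j+1.
By induction, the statement is established for all t ≥ 1.

P(t) = 3t/(t + 1)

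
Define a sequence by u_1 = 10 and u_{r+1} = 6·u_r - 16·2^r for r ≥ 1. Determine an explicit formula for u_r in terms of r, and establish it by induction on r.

Computing the first terms: u_1 = 10, u_2 = 28, u_3 = 104. This suggests u_r = 2^(r + 2) + 2·6^(r - 1).
Base step (r = 1): the formula gives 10 = 10 = u_1.
For the inductive step, assume it holds for an arbitrary p ≥ 1, so u_p = 2^(p + 2) + 2·6^(p - 1).
Then u_{p+1} = 6·u_p - 16·2^p = 6·(2^(p + 2) + 2·6^(p - 1)) - 16·2^p = 2^(p + 3) + 2·6^p = 2^((p+1) + 2) + 2·6^((p+1) - 1),
which is the claimed formula at r = p+1.
Hence, by induction on r, the claim holds for every r ≥ 1.

u_r = 2^(r + 2) + 2·6^(r - 1)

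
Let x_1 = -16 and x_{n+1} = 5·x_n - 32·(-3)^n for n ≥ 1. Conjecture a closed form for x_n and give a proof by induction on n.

x_n = 4(-3)^n - 4·5^(n - 1)

Computing the first terms: x_1 = -16, x_2 = 16, x_3 = -208. This suggests x_n = 4(-3)^n - 4·5^(n - 1).
Base case (n = 1): the formula gives -16 = -16 = x_1.
Inductive step: suppose the statement holds for some r ≥ 1, so x_r = 4(-3)^r - 4·5^(r - 1).
Then x_{r+1} = 5·x_r - 32·(-3)^r = 5·(4(-3)^r - 4·5^(r - 1)) - 32·(-3)^r = 4(-3)^(r + 1) - 4·5^r = 4(-3)^(r+1) - 4·5^((r+1) - 1),
which is the claimed formula at n = r+1.
By induction, the statement is established for all n ≥ 1.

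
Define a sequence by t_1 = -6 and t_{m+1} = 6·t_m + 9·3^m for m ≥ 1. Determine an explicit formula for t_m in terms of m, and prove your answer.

t_m = -3^(m + 1) + 3·6^(m - 1)

Computing the first terms: t_1 = -6, t_2 = -9, t_3 = 27. This suggests t_m = -3^(m + 1) + 3·6^(m - 1).
Base step (m = 1): the formula gives -6 = -6 = t_1.
Suppose the result is true for m = i, so t_i = -3^(i + 1) + 3·6^(i - 1).
Then t_{i+1} = 6·t_i + 9·3^i = 6·(-3^(i + 1) + 3·6^(i - 1)) + 9·3^i = -3^(i + 2) + 3·6^i = -3^((i+1) + 1) + 3·6^((i+1) - 1),
which is the claimed formula at m = i+1.
By induction, the statement is established for all m ≥ 1.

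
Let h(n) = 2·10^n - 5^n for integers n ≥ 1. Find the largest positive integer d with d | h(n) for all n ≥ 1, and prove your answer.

Computing the first values: h(1) = 15 and h(2) = 175; gcd(15, 175) = 5, so d ≤ 5.
We prove 5 | 2·10^n - 5^n for all n ≥ 1 by induction on n.
Base case (n = 1): h(1) = 15 = 5·(3), so 5 | h(1).
Suppose the result is true for n = i, i.e. 5 | h(i). Then
h(i+1) − 10·h(i) = (2·10^(i+1) - 5^(i+1)) − 10·(2·10^i - 5^i) = (-1)·5^i·(5 − 10) = (5)·5^i. Since 5 | h(i) by the inductive hypothesis, 5 | 10·h(i); and 5 | 5 since 5 = 5·1. Therefore 5 | h(i+1).
By induction, the statement is established for all n ≥ 1.
Therefore the largest such d is 5.

d = 5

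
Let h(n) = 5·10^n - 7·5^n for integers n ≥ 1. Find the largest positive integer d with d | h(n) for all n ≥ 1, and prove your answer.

d = 5

Computing the first values: h(1) = 15 and h(2) = 325; gcd(15, 325) = 5, so d ≤ 5.
We prove 5 | 5·10^n - 7·5^n for all n ≥ 1 by induction on n.
Base step (n = 1): h(1) = 15 = 5·(3), so 5 | h(1).
Inductive step: assume the claim holds for n = p, i.e. 5 | h(p). Then
h(p+1) − 10·h(p) = (5·10^(p+1) - 7·5^(p+1)) − 10·(5·10^p - 7·5^p) = (-7)·5^p·(5 − 10) = (35)·5^p. Since 5 | h(p) by the inductive hypothesis, 5 | 10·h(p); and 5 | 35 since 35 = 5·7. Therefore 5 | h(p+1).
By induction, the statement is established for all n ≥ 1.
Therefore the largest such d is 5.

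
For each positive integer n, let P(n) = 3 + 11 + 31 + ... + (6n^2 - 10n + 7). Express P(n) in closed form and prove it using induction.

We claim P(n) = n(2n^2 - 2n + 3) for all n ≥ 1.
Base step (n = 1): P(1) = 3, and the closed form gives 3. They agree.
Inductive step: assume the claim holds for n = p, so P(p) = p(2p^2 - 2p + 3).
Then P(p+1) = P(p) + (6p^2 + 2p + 3) = (p(2p^2 - 2p + 3)) + (6p^2 + 2p + 3).
Simplifying, P(p+1) = (p + 1)(2p^2 + 2p + 3) = (p+1)(2(p+1)^2 - 2(p+1) + 3),
which is the closed form with n = p+1.
This completes the induction.

P(n) = n(2n^2 - 2n + 3)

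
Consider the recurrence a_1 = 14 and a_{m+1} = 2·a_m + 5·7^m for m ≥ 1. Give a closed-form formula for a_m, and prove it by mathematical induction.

Computing the first terms: a_1 = 14, a_2 = 63, a_3 = 371. This suggests a_m = 7·2^(m - 1) + 7^m.
Base step (m = 1): the formula gives 14 = 14 = a_1.
Inductive step: suppose the statement holds for some k ≥ 1, so a_k = 7·2^(k - 1) + 7^k.
Then a_{k+1} = 2·a_k + 5·7^k = 2·(7·2^(k - 1) + 7^k) + 5·7^k = 7·2^k + 7^(k + 1) = 7·2^((k+1) - 1) + 7^(k+1),
which is the claimed formula at m = k+1.
By the principle of mathematical induction, the result holds for all m ≥ 1.

a_m = 7·2^(m - 1) + 7^m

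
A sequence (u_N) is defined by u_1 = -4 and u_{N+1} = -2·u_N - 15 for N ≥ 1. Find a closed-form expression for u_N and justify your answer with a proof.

u_N = (-2)^(N - 1) - 5

Computing the first terms: u_1 = -4, u_2 = -7, u_3 = -1. This suggests u_N = (-2)^(N - 1) - 5.
Base step (N = 1): the formula gives -4 = -4 = u_1.
Suppose the result is true for N = j, so u_j = (-2)^(j - 1) - 5.
Then u_{j+1} = -2·u_j - 15 = -2·((-2)^(j - 1) - 5) - 15 = (-2)^j - 5 = (-2)^((j+1) - 1) - 5,
which is the claimed formula at N = j+1.
Hence, by induction on N, the claim holds for every N ≥ 1.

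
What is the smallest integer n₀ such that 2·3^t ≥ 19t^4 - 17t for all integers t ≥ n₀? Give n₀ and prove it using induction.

n₀ = 11

At t = 10: 118098 < 189830, so the inequality fails and n₀ ≥ 11. We prove 2·3^t ≥ 19t^4 - 17t for all t ≥ 11.
For the base case t = 11: 2·3^t = 354294 and 19t^4 - 17t = 277992, so 354294 ≥ 277992.
Suppose the result is true for t = j, so 2·3^j ≥ 19j^4 - 17j.
Then 2·3^(j + 1) = 3·(2·3^j) ≥ 3·(19j^4 - 17j).
Also, for j ≥ 11 we have 3·(19j^4 - 17j) ≥ 19(j+1)^4 - 17(j+1), since 3·(19j^4 - 17j) − (19(j+1)^4 - 17(j+1)) = 38j^4 - 76j^3 - 114j^2 - 110j - 2, which is nonnegative for all j ≥ 11.
Combining, 2·3^(j + 1) ≥ 19(j+1)^4 - 17(j+1).
By the principle of mathematical induction, the result holds for all t ≥ 11.
Hence the smallest such n₀ is 11.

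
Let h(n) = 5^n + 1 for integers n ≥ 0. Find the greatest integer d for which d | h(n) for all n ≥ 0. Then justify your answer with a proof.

Computing the first values: h(0) = 2 and h(1) = 6; gcd(2, 6) = 2, so d ≤ 2.
We prove 2 | 5^n + 1 for all n ≥ 0 by induction on n.
Base case (n = 0): h(0) = 2 = 2·(1), so 2 | h(0).
Suppose the result is true for n = r, i.e. 2 | h(r). Then
h(r+1) = 5^(r+1) + 1 = 5·(5^r + 1) - 4 = 5·h(r) - 4. The first term is divisible by 2 by the inductive hypothesis, and -4 is divisible by 2. Hence 2 | h(r+1).
Hence, by induction on n, the claim holds for every n ≥ 0.
Therefore the largest such d is 2.

d = 2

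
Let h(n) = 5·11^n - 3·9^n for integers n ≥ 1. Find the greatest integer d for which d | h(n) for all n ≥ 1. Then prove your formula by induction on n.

Computing the first values: h(1) = 28 and h(2) = 362; gcd(28, 362) = 2, so d ≤ 2.
We prove 2 | 5·11^n - 3·9^n for all n ≥ 1 by induction on n.
When n = 1: h(1) = 28 = 2·(14), so 2 | h(1).
Suppose the result is true for n = j, i.e. 2 | h(j). Then
h(j+1) − 11·h(j) = (5·11^(j+1) - 3·9^(j+1)) − 11·(5·11^j - 3·9^j) = (-3)·9^j·(9 − 11) = (6)·9^j. Since 2 | h(j) by the inductive hypothesis, 2 | 11·h(j); and 2 | 6 since 6 = 2·3. Therefore 2 | h(j+1).
This completes the induction.
Therefore the largest such d is 2.

d = 2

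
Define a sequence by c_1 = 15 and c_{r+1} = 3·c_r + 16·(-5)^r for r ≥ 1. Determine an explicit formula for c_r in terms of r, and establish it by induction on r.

c_r = -2(-5)^r + 5·3^(r - 1)

Computing the first terms: c_1 = 15, c_2 = -35, c_3 = 295. This suggests c_r = -2(-5)^r + 5·3^(r - 1).
For the base case r = 1: the formula gives 15 = 15 = c_1.
For the inductive step, assume it holds for an arbitrary k ≥ 1, so c_k = -2(-5)^k + 5·3^(k - 1).
Then c_{k+1} = 3·c_k + 16·(-5)^k = 3·(-2(-5)^k + 5·3^(k - 1)) + 16·(-5)^k = -2(-5)^(k + 1) + 5·3^k = -2(-5)^(k+1) + 5·3^((k+1) - 1),
which is the claimed formula at r = k+1.
This completes the induction.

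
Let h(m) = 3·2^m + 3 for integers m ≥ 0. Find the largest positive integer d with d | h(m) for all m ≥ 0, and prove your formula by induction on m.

d = 3

Computing the first values: h(0) = 6 and h(1) = 9; gcd(6, 9) = 3, so d ≤ 3.
We prove 3 | 3·2^m + 3 for all m ≥ 0 by induction on m.
Base case (m = 0): h(0) = 6 = 3·(2), so 3 | h(0).
Suppose the result is true for m = p, i.e. 3 | h(p). Then
h(p+1) = 3·2^(p+1) + 3 = 2·(3·2^p + 3) - 3 = 2·h(p) - 3. The first term is divisible by 3 by the inductive hypothesis, and -3 is divisible by 3. Hence 3 | h(p+1).
By induction, the statement is established for all m ≥ 0.
Therefore the largest such d is 3.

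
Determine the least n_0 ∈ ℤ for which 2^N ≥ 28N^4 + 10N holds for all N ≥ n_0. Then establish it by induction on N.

n_0 = 23

At N = 22: 4194304 < 6559388, so the inequality fails and n_0 ≥ 23. We prove 2^N ≥ 28N^4 + 10N for all N ≥ 23.
When N = 23: 2^N = 8388608 and 28N^4 + 10N = 7835778, so 8388608 ≥ 7835778.
Inductive step: suppose the statement holds for some r ≥ 23, so 2^r ≥ 28r^4 + 10r.
Then 2^(r + 1) = 2·(2^r) ≥ 2·(28r^4 + 10r).
Also, for r ≥ 23 we have 2·(28r^4 + 10r) ≥ 28(r+1)^4 + 10(r+1), since 2·(28r^4 + 10r) − (28(r+1)^4 + 10(r+1)) = 28r^4 - 112r^3 - 168r^2 - 102r - 38, which is nonnegative for all r ≥ 23.
Combining, 2^(r + 1) ≥ 28(r+1)^4 + 10(r+1).
By the principle of mathematical induction, the result holds for all N ≥ 23.
Hence the smallest such n_0 is 23.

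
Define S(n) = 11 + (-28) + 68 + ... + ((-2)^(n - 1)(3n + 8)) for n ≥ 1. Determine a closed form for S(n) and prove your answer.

S(n) = -(-2)^n(n + 3) + 3

We claim S(n) = -(-2)^n(n + 3) + 3 for all n ≥ 1.
When n = 1: S(1) = 11, and the closed form gives 11. They agree.
Inductive step: suppose the statement holds for some k ≥ 1, so S(k) = -(-2)^k(k + 3) + 3.
Then S(k+1) = S(k) + ((-2)^k(3k + 11)) = (-(-2)^k(k + 3) + 3) + ((-2)^k(3k + 11)).
Simplifying, S(k+1) = -(-2)^(k + 1)k - (-2)^(k + 3) + 3 = -(-2)^(k+1)((k+1) + 3) + 3,
which is the closed form with n = k+1.
By induction, the statement is established for all n ≥ 1.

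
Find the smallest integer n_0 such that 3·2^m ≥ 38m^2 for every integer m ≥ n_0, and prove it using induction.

n_0 = 11

At m = 10: 3072 < 3800, so the inequality fails and n_0 ≥ 11. We prove 3·2^m ≥ 38m^2 for all m ≥ 11.
Base step (m = 11): 3·2^m = 6144 and 38m^2 = 4598, so 6144 ≥ 4598.
Suppose the result is true for m = p, so 3·2^p ≥ 38p^2.
Then 3·2^(p + 1) = 2·(3·2^p) ≥ 2·(38p^2).
Also, for p ≥ 11 we have 2·(38p^2) ≥ 38(p+1)^2, since 2 ≥ (1 + 1/p)^2 for all p ≥ 11.
Combining, 3·2^(p + 1) ≥ 38(p+1)^2.
Hence, by induction on m, the claim holds for every m ≥ 11.
Hence the smallest such n_0 is 11.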